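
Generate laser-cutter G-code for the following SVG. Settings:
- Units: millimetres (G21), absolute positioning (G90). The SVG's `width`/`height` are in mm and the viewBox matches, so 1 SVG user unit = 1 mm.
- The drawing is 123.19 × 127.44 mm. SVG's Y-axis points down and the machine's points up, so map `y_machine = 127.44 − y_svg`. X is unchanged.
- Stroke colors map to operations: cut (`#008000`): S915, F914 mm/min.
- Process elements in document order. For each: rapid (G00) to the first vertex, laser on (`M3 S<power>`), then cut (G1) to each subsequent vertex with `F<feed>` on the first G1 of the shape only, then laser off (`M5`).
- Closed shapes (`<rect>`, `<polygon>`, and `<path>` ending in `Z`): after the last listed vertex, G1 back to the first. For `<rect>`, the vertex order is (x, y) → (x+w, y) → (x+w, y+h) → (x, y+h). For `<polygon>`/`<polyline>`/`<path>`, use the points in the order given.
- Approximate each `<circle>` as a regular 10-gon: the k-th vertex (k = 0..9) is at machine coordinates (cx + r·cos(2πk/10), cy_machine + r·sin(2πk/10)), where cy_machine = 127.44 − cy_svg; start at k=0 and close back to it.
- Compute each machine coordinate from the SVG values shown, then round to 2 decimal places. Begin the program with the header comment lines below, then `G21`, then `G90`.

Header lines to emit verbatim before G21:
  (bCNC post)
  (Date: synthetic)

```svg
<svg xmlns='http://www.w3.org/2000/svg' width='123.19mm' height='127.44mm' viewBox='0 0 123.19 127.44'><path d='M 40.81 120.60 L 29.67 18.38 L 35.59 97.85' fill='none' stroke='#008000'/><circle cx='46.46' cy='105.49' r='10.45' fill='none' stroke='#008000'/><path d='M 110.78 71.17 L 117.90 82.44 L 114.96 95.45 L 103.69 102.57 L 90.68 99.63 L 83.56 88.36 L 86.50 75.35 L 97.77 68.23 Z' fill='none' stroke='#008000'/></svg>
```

Since the viewBox matches the mm dimensions, user units are millimetres directly. The only transform is the Y-flip y_m = 127.44 − y_svg.

Shape 1 is a open polyline drawn with `<path>`. Its stroke #008000 means cut at S915, F914. After flipping Y the toolpath is (40.81,6.84) → (29.67,109.06) → (35.59,29.59).

Shape 2 is a circle drawn with `<circle>`. Its stroke #008000 means cut at S915, F914. After flipping Y the toolpath is (56.91,21.95) → (54.91,28.09) → (49.69,31.89) → (43.23,31.89) → (38.01,28.09) → (36.01,21.95) → (38.01,15.81) → (43.23,12.01) → (49.69,12.01) → (54.91,15.81) → (56.91,21.95), returning to the start.

Shape 3 is a regular polygon drawn with `<path>`. Its stroke #008000 means cut at S915, F914. After flipping Y the toolpath is (110.78,56.27) → (117.90,45.00) → (114.96,31.99) → (103.69,24.87) → (90.68,27.81) → (83.56,39.08) → (86.50,52.09) → (97.77,59.21) → (110.78,56.27), returning to the start.

(bCNC post)
(Date: synthetic)
G21
G90
G00 X40.81 Y6.84
M3 S915
G1 X29.67 Y109.06 F914
G1 X35.59 Y29.59
M5
G00 X56.91 Y21.95
M3 S915
G1 X54.91 Y28.09 F914
G1 X49.69 Y31.89
G1 X43.23 Y31.89
G1 X38.01 Y28.09
G1 X36.01 Y21.95
G1 X38.01 Y15.81
G1 X43.23 Y12.01
G1 X49.69 Y12.01
G1 X54.91 Y15.81
G1 X56.91 Y21.95
M5
G00 X110.78 Y56.27
M3 S915
G1 X117.90 Y45.00 F914
G1 X114.96 Y31.99
G1 X103.69 Y24.87
G1 X90.68 Y27.81
G1 X83.56 Y39.08
G1 X86.50 Y52.09
G1 X97.77 Y59.21
G1 X110.78 Y56.27
M5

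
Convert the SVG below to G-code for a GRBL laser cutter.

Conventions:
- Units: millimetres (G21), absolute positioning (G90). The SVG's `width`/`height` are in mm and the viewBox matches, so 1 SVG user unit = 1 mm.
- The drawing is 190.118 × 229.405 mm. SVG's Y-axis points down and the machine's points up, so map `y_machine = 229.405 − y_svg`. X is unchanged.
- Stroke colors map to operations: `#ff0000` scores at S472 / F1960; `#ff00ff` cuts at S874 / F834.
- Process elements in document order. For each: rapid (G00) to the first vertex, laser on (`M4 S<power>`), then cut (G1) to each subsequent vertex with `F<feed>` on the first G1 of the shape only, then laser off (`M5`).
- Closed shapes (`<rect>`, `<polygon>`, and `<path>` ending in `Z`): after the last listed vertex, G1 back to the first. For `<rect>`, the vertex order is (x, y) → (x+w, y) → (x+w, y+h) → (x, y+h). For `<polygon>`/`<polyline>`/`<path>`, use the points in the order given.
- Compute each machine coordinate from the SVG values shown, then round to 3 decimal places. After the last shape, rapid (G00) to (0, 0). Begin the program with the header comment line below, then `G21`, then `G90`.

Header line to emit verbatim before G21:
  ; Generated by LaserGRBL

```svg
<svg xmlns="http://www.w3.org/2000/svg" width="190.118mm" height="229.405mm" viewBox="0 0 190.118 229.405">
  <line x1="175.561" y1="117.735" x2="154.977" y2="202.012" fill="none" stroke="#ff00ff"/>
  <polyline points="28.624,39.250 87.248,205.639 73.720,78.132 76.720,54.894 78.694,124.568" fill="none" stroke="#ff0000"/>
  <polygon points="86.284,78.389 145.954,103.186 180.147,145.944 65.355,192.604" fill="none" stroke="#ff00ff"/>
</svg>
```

; Generated by LaserGRBL
G21
G90
G00 X175.561 Y111.670
M4 S874
G1 X154.977 Y27.393 F834
M5
G00 X28.624 Y190.155
M4 S472
G1 X87.248 Y23.766 F1960
G1 X73.720 Y151.273
G1 X76.720 Y174.511
G1 X78.694 Y104.837
M5
G00 X86.284 Y151.016
M4 S874
G1 X145.954 Y126.219 F834
G1 X180.147 Y83.461
G1 X65.355 Y36.801
G1 X86.284 Y151.016
M5
G00 X0.000 Y0.000

1 u = 1 mm; y_m = 229.405 − y.

[1] `<line>` line segment, #ff00ff→cut S874 F834: (175.561,111.670) → (154.977,27.393)

[2] `<polyline>` open polyline, #ff0000→score S472 F1960: (28.624,190.155) → (87.248,23.766) → (73.720,151.273) → (76.720,174.511) → (78.694,104.837)

[3] `<polygon>` closed polygon, #ff00ff→cut S874 F834: (86.284,151.016) → (145.954,126.219) → (180.147,83.461) → (65.355,36.801) → (86.284,151.016) (closed)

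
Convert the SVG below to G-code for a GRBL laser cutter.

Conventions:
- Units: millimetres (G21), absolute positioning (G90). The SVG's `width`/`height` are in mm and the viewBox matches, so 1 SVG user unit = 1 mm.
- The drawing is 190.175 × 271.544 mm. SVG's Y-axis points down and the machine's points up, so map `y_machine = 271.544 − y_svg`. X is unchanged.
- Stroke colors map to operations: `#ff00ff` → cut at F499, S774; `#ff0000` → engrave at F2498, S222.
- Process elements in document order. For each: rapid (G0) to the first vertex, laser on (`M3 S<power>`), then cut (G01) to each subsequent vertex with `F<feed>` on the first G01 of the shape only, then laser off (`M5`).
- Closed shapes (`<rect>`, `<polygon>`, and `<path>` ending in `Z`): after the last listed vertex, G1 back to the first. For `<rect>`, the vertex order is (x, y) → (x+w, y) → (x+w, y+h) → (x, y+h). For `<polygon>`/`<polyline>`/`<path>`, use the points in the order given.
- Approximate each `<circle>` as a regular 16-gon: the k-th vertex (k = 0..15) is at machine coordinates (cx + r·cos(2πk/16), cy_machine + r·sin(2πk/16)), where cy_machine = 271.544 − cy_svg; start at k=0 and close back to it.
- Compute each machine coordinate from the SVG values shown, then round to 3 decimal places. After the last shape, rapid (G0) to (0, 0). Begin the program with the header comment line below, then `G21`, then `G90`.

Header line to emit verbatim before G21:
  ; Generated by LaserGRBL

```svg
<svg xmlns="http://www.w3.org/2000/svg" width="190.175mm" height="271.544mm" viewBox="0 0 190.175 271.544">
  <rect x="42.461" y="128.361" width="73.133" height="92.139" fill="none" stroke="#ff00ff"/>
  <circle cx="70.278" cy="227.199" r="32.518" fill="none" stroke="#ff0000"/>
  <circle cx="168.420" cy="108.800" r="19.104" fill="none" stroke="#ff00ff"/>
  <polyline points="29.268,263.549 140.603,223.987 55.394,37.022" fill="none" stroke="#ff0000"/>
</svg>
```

viewBox `0 0 190.175 271.544` with mm width/height → 1 unit = 1 mm. Flip: y_m = 271.544 − y_svg.

**Shape 1** — `<rect>` rectangle, stroke `#ff00ff` → cut (S774, F499). Machine vertices: (42.461,143.183) → (115.594,143.183) → (115.594,51.044) → (42.461,51.044) → (42.461,143.183). Closed: final G1 returns to the first vertex.

**Shape 2** — `<circle>` circle, stroke `#ff0000` → engrave (S222, F2498). Machine vertices: (102.796,44.345) → (100.321,56.789) → (93.272,67.339) → (82.722,74.388) → (70.278,76.863) → (57.834,74.388) → (47.284,67.339) → (40.235,56.789) → (37.760,44.345) → (40.235,31.901) → (47.284,21.351) → (57.834,14.302) → (70.278,11.827) → (82.722,14.302) → (93.272,21.351) → (100.321,31.901) → (102.796,44.345). Closed: final G1 returns to the first vertex.

**Shape 3** — `<circle>` circle, stroke `#ff00ff` → cut (S774, F499). Machine vertices: (187.524,162.744) → (186.070,170.055) → (181.929,176.253) → (175.731,180.394) → (168.420,181.848) → (161.109,180.394) → (154.911,176.253) → (150.770,170.055) → (149.316,162.744) → (150.770,155.433) → (154.911,149.235) → (161.109,145.094) → (168.420,143.640) → (175.731,145.094) → (181.929,149.235) → (186.070,155.433) → (187.524,162.744). Closed: final G1 returns to the first vertex.

**Shape 4** — `<polyline>` open polyline, stroke `#ff0000` → engrave (S222, F2498). Machine vertices: (29.268,7.995) → (140.603,47.557) → (55.394,234.522). Open path.

; Generated by LaserGRBL
G21
G90
G0 X42.461 Y143.183
M3 S774
G01 X115.594 Y143.183 F499
G01 X115.594 Y51.044
G01 X42.461 Y51.044
G01 X42.461 Y143.183
M5
G0 X102.796 Y44.345
M3 S222
G01 X100.321 Y56.789 F2498
G01 X93.272 Y67.339
G01 X82.722 Y74.388
G01 X70.278 Y76.863
G01 X57.834 Y74.388
G01 X47.284 Y67.339
G01 X40.235 Y56.789
G01 X37.760 Y44.345
G01 X40.235 Y31.901
G01 X47.284 Y21.351
G01 X57.834 Y14.302
G01 X70.278 Y11.827
G01 X82.722 Y14.302
G01 X93.272 Y21.351
G01 X100.321 Y31.901
G01 X102.796 Y44.345
M5
G0 X187.524 Y162.744
M3 S774
G01 X186.070 Y170.055 F499
G01 X181.929 Y176.253
G01 X175.731 Y180.394
G01 X168.420 Y181.848
G01 X161.109 Y180.394
G01 X154.911 Y176.253
G01 X150.770 Y170.055
G01 X149.316 Y162.744
G01 X150.770 Y155.433
G01 X154.911 Y149.235
G01 X161.109 Y145.094
G01 X168.420 Y143.640
G01 X175.731 Y145.094
G01 X181.929 Y149.235
G01 X186.070 Y155.433
G01 X187.524 Y162.744
M5
G0 X29.268 Y7.995
M3 S222
G01 X140.603 Y47.557 F2498
G01 X55.394 Y234.522
M5
G0 X0.000 Y0.000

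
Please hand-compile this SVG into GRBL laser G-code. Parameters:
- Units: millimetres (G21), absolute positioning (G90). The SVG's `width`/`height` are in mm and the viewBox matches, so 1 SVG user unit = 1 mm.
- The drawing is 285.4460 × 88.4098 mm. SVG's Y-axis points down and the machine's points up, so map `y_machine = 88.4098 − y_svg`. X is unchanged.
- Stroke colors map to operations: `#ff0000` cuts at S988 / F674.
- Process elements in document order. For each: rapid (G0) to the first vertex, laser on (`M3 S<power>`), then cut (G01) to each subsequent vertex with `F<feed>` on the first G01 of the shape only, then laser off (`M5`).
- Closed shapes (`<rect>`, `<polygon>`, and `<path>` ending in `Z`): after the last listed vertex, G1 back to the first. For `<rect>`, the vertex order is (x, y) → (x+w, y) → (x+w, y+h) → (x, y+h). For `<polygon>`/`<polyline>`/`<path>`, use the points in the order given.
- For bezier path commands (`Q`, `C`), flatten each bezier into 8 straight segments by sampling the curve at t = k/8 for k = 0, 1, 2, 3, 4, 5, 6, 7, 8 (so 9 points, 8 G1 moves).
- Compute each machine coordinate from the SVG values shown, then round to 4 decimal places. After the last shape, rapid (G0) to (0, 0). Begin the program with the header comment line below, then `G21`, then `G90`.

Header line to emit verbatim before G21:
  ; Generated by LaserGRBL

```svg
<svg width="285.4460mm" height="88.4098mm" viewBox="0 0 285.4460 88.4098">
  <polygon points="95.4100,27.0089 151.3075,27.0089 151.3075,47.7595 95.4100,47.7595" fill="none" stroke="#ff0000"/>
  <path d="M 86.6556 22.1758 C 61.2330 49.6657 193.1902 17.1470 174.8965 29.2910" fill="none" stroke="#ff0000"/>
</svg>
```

Since the viewBox matches the mm dimensions, user units are millimetres directly. The only transform is the Y-flip y_m = 88.4098 − y_svg.

Shape 1 is a rectangle drawn with `<polygon>`. Its stroke #ff0000 means cut at S988, F674. After flipping Y the toolpath is (95.4100,61.4009) → (151.3075,61.4009) → (151.3075,40.6503) → (95.4100,40.6503) → (95.4100,61.4009), returning to the start.

Shape 2 is a cubic bezier drawn with `<path>`. Its stroke #ff0000 means cut at S988, F674. After flipping Y the toolpath is (86.6556,66.2340) → (83.8985,58.5338) → (92.2906,55.2327) → (108.2271,55.1042) → (128.1027,56.9217) → (148.3125,59.4585) → (165.2515,61.4880) → (175.3145,61.7837) → (174.8965,59.1188).

; Generated by LaserGRBL
G21
G90
G0 X95.4100 Y61.4009
M3 S988
G01 X151.3075 Y61.4009 F674
G01 X151.3075 Y40.6503
G01 X95.4100 Y40.6503
G01 X95.4100 Y61.4009
M5
G0 X86.6556 Y66.2340
M3 S988
G01 X83.8985 Y58.5338 F674
G01 X92.2906 Y55.2327
G01 X108.2271 Y55.1042
G01 X128.1027 Y56.9217
G01 X148.3125 Y59.4585
G01 X165.2515 Y61.4880
G01 X175.3145 Y61.7837
G01 X174.8965 Y59.1188
M5
G0 X0.0000 Y0.0000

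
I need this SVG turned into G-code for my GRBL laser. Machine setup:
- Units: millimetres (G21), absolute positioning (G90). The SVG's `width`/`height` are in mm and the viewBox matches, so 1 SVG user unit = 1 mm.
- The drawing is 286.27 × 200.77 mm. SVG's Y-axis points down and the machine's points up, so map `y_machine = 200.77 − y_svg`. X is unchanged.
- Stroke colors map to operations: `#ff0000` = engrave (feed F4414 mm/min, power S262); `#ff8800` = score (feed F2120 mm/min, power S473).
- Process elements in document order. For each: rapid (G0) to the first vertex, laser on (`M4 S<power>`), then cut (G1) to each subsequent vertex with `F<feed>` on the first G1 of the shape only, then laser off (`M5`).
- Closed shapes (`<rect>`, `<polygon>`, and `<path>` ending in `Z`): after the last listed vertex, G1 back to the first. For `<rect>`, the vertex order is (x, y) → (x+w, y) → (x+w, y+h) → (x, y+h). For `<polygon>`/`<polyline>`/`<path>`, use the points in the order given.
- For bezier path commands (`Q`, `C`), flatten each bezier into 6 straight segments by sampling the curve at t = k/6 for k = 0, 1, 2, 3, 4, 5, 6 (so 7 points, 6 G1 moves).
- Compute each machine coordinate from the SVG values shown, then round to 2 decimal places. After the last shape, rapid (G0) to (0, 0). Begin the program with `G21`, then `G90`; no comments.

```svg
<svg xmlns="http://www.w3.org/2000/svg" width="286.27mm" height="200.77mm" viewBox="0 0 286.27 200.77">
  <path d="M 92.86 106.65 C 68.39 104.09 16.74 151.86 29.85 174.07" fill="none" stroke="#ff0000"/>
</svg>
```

1 u = 1 mm; y_m = 200.77 − y.

[1] `<path>` cubic bezier, #ff0000→engrave S262 F4414: (92.86,94.12) → (78.79,91.56) → (62.74,82.71) → (47.26,69.70) → (34.92,54.62) → (28.27,39.58) → (29.85,26.70)

G21
G90
G0 X92.86 Y94.12
M4 S262
G1 X78.79 Y91.56 F4414
G1 X62.74 Y82.71
G1 X47.26 Y69.70
G1 X34.92 Y54.62
G1 X28.27 Y39.58
G1 X29.85 Y26.70
M5
G0 X0.00 Y0.00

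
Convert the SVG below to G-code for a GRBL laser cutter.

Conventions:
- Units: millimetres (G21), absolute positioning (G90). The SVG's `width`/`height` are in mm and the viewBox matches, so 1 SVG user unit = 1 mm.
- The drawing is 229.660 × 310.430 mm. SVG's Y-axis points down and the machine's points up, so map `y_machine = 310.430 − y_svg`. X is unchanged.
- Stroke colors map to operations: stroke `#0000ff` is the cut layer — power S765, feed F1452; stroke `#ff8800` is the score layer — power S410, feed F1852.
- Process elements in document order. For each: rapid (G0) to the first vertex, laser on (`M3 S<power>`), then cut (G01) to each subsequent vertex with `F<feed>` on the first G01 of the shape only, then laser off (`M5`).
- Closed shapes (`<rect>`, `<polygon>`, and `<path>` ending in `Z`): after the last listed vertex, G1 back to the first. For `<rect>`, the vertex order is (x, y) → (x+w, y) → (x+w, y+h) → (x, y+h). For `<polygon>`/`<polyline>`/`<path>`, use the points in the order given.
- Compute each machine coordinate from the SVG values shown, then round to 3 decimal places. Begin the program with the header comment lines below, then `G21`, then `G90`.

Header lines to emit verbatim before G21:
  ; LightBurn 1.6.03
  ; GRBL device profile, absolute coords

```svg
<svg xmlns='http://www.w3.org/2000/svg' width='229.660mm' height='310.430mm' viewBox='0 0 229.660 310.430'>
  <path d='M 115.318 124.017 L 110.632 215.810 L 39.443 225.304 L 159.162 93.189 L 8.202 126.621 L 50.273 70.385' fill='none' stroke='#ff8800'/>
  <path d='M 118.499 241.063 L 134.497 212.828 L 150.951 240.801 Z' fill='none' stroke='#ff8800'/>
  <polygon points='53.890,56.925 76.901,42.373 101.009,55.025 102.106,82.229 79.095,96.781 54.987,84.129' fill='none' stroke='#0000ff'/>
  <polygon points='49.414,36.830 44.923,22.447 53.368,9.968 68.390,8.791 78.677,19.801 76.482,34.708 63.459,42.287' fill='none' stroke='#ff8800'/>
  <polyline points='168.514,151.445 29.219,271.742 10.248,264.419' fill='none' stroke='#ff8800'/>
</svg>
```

1 u = 1 mm; y_m = 310.430 − y.

[1] `<path>` open polyline, #ff8800→score S410 F1852: (115.318,186.413) → (110.632,94.620) → (39.443,85.126) → (159.162,217.241) → (8.202,183.809) → (50.273,240.045)

[2] `<path>` regular polygon, #ff8800→score S410 F1852: (118.499,69.367) → (134.497,97.602) → (150.951,69.629) → (118.499,69.367) (closed)

[3] `<polygon>` regular polygon, #0000ff→cut S765 F1452: (53.890,253.505) → (76.901,268.057) → (101.009,255.405) → (102.106,228.201) → (79.095,213.649) → (54.987,226.301) → (53.890,253.505) (closed)

[4] `<polygon>` regular polygon, #ff8800→score S410 F1852: (49.414,273.600) → (44.923,287.983) → (53.368,300.462) → (68.390,301.639) → (78.677,290.629) → (76.482,275.722) → (63.459,268.143) → (49.414,273.600) (closed)

[5] `<polyline>` open polyline, #ff8800→score S410 F1852: (168.514,158.985) → (29.219,38.688) → (10.248,46.011)

; LightBurn 1.6.03
; GRBL device profile, absolute coords
G21
G90
G0 X115.318 Y186.413
M3 S410
G01 X110.632 Y94.620 F1852
G01 X39.443 Y85.126
G01 X159.162 Y217.241
G01 X8.202 Y183.809
G01 X50.273 Y240.045
M5
G0 X118.499 Y69.367
M3 S410
G01 X134.497 Y97.602 F1852
G01 X150.951 Y69.629
G01 X118.499 Y69.367
M5
G0 X53.890 Y253.505
M3 S765
G01 X76.901 Y268.057 F1452
G01 X101.009 Y255.405
G01 X102.106 Y228.201
G01 X79.095 Y213.649
G01 X54.987 Y226.301
G01 X53.890 Y253.505
M5
G0 X49.414 Y273.600
M3 S410
G01 X44.923 Y287.983 F1852
G01 X53.368 Y300.462
G01 X68.390 Y301.639
G01 X78.677 Y290.629
G01 X76.482 Y275.722
G01 X63.459 Y268.143
G01 X49.414 Y273.600
M5
G0 X168.514 Y158.985
M3 S410
G01 X29.219 Y38.688 F1852
G01 X10.248 Y46.011
M5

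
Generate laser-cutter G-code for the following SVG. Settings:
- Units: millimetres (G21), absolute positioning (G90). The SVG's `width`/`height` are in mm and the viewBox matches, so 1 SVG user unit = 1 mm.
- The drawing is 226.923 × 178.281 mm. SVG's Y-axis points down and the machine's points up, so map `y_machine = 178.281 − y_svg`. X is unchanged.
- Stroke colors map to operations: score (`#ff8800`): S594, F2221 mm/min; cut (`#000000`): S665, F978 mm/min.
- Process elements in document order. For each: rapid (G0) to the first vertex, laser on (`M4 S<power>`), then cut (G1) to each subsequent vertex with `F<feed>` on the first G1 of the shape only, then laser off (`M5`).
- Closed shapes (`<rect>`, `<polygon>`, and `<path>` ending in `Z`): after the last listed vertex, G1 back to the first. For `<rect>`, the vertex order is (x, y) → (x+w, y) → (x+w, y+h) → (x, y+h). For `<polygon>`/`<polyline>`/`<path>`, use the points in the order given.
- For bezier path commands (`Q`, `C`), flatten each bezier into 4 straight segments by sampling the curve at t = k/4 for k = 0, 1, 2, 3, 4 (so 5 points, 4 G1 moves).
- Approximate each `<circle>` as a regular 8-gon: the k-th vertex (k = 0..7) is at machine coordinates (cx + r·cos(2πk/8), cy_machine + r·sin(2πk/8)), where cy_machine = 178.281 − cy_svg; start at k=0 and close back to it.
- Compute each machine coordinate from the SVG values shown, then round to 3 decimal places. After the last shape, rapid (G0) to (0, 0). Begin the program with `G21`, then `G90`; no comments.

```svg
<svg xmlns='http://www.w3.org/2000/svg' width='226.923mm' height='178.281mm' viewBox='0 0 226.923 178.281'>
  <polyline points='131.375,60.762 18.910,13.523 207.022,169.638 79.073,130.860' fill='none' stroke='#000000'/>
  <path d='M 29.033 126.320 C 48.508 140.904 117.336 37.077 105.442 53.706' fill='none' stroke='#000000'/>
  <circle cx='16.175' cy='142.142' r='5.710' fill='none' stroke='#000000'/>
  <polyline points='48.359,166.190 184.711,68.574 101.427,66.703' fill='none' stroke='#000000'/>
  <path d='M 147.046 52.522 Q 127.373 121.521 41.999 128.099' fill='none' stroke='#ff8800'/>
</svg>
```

G21
G90
G0 X131.375 Y117.519
M4 S665
G1 X18.910 Y164.758 F978
G1 X207.022 Y8.643
G1 X79.073 Y47.421
M5
G0 X29.033 Y51.961
M4 S665
G1 X50.861 Y59.493 F978
G1 X79.001 Y89.035
G1 X101.260 Y118.194
G1 X105.442 Y124.575
M5
G0 X21.885 Y36.139
M4 S665
G1 X20.213 Y40.177 F978
G1 X16.175 Y41.849
G1 X12.137 Y40.177
G1 X10.465 Y36.139
G1 X12.137 Y32.101
G1 X16.175 Y30.429
G1 X20.213 Y32.101
G1 X21.885 Y36.139
M5
G0 X48.359 Y12.091
M4 S665
G1 X184.711 Y109.707 F978
G1 X101.427 Y111.578
M5
G0 X147.046 Y125.759
M4 S594
G1 X133.103 Y95.161 F2221
G1 X110.948 Y72.365
G1 X80.580 Y57.372
G1 X41.999 Y50.182
M5
G0 X0.000 Y0.000

Since the viewBox matches the mm dimensions, user units are millimetres directly. The only transform is the Y-flip y_m = 178.281 − y_svg.

Shape 1 is a open polyline drawn with `<polyline>`. Its stroke #000000 means cut at S665, F978. After flipping Y the toolpath is (131.375,117.519) → (18.910,164.758) → (207.022,8.643) → (79.073,47.421).

Shape 2 is a cubic bezier drawn with `<path>`. Its stroke #000000 means cut at S665, F978. After flipping Y the toolpath is (29.033,51.961) → (50.861,59.493) → (79.001,89.035) → (101.260,118.194) → (105.442,124.575).

Shape 3 is a circle drawn with `<circle>`. Its stroke #000000 means cut at S665, F978. After flipping Y the toolpath is (21.885,36.139) → (20.213,40.177) → (16.175,41.849) → (12.137,40.177) → (10.465,36.139) → (12.137,32.101) → (16.175,30.429) → (20.213,32.101) → (21.885,36.139), returning to the start.

Shape 4 is a open polyline drawn with `<polyline>`. Its stroke #000000 means cut at S665, F978. After flipping Y the toolpath is (48.359,12.091) → (184.711,109.707) → (101.427,111.578).

Shape 5 is a quadratic bezier drawn with `<path>`. Its stroke #ff8800 means score at S594, F2221. After flipping Y the toolpath is (147.046,125.759) → (133.103,95.161) → (110.948,72.365) → (80.580,57.372) → (41.999,50.182).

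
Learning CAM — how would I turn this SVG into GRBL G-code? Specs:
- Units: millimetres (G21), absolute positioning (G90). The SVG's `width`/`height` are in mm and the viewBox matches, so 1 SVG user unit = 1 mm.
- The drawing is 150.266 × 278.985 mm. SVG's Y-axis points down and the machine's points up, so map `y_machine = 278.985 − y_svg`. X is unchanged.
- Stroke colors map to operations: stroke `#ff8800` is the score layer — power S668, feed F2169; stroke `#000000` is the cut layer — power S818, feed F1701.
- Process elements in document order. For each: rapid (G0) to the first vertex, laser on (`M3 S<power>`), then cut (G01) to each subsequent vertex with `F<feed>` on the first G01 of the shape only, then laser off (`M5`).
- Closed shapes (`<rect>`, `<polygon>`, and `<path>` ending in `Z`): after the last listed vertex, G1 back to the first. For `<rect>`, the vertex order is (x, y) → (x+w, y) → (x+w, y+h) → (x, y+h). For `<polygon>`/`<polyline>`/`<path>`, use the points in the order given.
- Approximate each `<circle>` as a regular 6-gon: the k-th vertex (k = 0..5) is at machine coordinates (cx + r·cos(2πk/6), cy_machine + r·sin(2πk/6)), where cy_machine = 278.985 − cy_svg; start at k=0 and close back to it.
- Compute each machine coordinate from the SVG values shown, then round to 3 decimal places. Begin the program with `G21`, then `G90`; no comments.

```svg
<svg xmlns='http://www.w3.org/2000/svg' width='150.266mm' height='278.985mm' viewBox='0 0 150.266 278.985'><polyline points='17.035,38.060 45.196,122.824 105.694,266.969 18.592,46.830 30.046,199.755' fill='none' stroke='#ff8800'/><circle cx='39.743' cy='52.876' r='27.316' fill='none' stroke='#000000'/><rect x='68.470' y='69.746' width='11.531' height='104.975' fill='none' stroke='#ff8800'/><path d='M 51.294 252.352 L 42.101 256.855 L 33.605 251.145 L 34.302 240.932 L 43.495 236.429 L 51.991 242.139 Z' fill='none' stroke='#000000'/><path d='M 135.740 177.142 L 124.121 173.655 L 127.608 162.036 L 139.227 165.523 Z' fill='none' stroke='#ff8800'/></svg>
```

G21
G90
G0 X17.035 Y240.925
M3 S668
G01 X45.196 Y156.161 F2169
G01 X105.694 Y12.016
G01 X18.592 Y232.155
G01 X30.046 Y79.230
M5
G0 X67.059 Y226.109
M3 S818
G01 X53.401 Y249.765 F1701
G01 X26.085 Y249.765
G01 X12.427 Y226.109
G01 X26.085 Y202.453
G01 X53.401 Y202.453
G01 X67.059 Y226.109
M5
G0 X68.470 Y209.239
M3 S668
G01 X80.001 Y209.239 F2169
G01 X80.001 Y104.264
G01 X68.470 Y104.264
G01 X68.470 Y209.239
M5
G0 X51.294 Y26.633
M3 S818
G01 X42.101 Y22.130 F1701
G01 X33.605 Y27.840
G01 X34.302 Y38.053
G01 X43.495 Y42.556
G01 X51.991 Y36.846
G01 X51.294 Y26.633
M5
G0 X135.740 Y101.843
M3 S668
G01 X124.121 Y105.330 F2169
G01 X127.608 Y116.949
G01 X139.227 Y113.462
G01 X135.740 Y101.843
M5

1 u = 1 mm; y_m = 278.985 − y.

[1] `<polyline>` open polyline, #ff8800→score S668 F2169: (17.035,240.925) → (45.196,156.161) → (105.694,12.016) → (18.592,232.155) → (30.046,79.230)

[2] `<circle>` circle, #000000→cut S818 F1701: (67.059,226.109) → (53.401,249.765) → (26.085,249.765) → (12.427,226.109) → (26.085,202.453) → (53.401,202.453) → (67.059,226.109) (closed)

[3] `<rect>` rectangle, #ff8800→score S668 F2169: (68.470,209.239) → (80.001,209.239) → (80.001,104.264) → (68.470,104.264) → (68.470,209.239) (closed)

[4] `<path>` regular polygon, #000000→cut S818 F1701: (51.294,26.633) → (42.101,22.130) → (33.605,27.840) → (34.302,38.053) → (43.495,42.556) → (51.991,36.846) → (51.294,26.633) (closed)

[5] `<path>` regular polygon, #ff8800→score S668 F2169: (135.740,101.843) → (124.121,105.330) → (127.608,116.949) → (139.227,113.462) → (135.740,101.843) (closed)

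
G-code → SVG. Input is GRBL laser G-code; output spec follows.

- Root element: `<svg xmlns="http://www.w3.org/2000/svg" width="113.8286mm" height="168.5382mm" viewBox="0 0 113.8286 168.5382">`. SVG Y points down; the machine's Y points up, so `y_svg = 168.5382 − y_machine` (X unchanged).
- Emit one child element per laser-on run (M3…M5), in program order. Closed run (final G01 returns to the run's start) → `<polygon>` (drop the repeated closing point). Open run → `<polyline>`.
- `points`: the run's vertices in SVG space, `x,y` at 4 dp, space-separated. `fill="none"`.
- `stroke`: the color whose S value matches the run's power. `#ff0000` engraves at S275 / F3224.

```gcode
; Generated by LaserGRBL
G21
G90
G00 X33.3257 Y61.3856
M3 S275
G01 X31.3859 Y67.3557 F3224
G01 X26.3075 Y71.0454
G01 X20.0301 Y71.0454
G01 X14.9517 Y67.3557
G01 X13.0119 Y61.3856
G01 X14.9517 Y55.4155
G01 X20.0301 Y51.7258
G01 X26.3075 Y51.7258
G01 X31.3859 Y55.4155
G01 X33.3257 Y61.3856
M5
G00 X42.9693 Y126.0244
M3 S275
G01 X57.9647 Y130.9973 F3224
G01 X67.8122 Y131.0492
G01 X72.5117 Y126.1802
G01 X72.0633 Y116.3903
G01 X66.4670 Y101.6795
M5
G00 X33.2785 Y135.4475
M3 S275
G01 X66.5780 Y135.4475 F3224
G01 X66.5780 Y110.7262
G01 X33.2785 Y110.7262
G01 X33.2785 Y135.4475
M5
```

Machine Y-up, SVG Y-down with viewBox height 168.5382, so y_svg = 168.5382 − y_machine; X carries over. Every run uses S275, so all elements get stroke `#ff0000` (engrave).

Run 1: The run returns to its start, so emit a `<polygon>` with points (Y-flipped): 33.3257,107.1526 31.3859,101.1825 26.3075,97.4928 20.0301,97.4928 14.9517,101.1825 13.0119,107.1526 14.9517,113.1227 20.0301,116.8124 26.3075,116.8124 31.3859,113.1227.

Run 2: The run is open, so emit a `<polyline>` with points (Y-flipped): 42.9693,42.5138 57.9647,37.5409 67.8122,37.4890 72.5117,42.3580 72.0633,52.1479 66.4670,66.8587.

Run 3: The run returns to its start, so emit a `<polygon>` with points (Y-flipped): 33.2785,33.0907 66.5780,33.0907 66.5780,57.8120 33.2785,57.8120.

<svg xmlns="http://www.w3.org/2000/svg" width="113.8286mm" height="168.5382mm" viewBox="0 0 113.8286 168.5382">
  <polygon points="33.3257,107.1526 31.3859,101.1825 26.3075,97.4928 20.0301,97.4928 14.9517,101.1825 13.0119,107.1526 14.9517,113.1227 20.0301,116.8124 26.3075,116.8124 31.3859,113.1227" fill="none" stroke="#ff0000"/>
  <polyline points="42.9693,42.5138 57.9647,37.5409 67.8122,37.4890 72.5117,42.3580 72.0633,52.1479 66.4670,66.8587" fill="none" stroke="#ff0000"/>
  <polygon points="33.2785,33.0907 66.5780,33.0907 66.5780,57.8120 33.2785,57.8120" fill="none" stroke="#ff0000"/>
</svg>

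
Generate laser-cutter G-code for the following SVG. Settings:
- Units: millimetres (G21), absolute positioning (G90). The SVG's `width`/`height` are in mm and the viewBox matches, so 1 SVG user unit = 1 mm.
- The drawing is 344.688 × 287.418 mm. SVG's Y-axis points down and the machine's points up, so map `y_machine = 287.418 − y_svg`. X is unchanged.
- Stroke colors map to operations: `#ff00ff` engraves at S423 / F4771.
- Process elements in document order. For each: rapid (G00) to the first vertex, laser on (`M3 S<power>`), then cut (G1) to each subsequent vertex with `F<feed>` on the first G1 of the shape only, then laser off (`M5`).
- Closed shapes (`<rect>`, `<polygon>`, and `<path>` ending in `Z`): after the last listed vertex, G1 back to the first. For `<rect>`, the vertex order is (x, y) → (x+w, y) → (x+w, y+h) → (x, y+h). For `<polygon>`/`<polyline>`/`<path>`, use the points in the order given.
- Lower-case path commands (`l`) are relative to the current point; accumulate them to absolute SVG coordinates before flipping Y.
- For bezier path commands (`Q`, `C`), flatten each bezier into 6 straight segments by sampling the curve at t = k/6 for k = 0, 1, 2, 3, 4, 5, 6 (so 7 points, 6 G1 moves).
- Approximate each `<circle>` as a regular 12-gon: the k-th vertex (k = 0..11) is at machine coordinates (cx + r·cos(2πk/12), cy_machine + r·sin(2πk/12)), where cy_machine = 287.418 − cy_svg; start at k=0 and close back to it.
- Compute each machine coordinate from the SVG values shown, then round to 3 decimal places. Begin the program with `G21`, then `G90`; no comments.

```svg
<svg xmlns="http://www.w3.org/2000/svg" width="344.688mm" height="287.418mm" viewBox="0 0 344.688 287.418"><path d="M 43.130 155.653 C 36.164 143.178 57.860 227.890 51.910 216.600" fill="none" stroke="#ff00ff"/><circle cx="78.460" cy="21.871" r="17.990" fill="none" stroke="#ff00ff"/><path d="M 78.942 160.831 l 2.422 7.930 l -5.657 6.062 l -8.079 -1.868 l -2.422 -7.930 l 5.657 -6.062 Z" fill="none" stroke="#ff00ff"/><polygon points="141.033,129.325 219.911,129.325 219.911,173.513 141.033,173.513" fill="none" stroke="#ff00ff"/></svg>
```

G21
G90
G00 X43.130 Y131.765
M3 S423
G1 X41.775 Y130.798 F4771
G1 X43.633 Y118.999
G1 X47.139 Y101.736
G1 X50.730 Y84.374
G1 X52.842 Y72.279
G1 X51.910 Y70.818
M5
G00 X96.450 Y265.547
M3 S423
G1 X94.040 Y274.542 F4771
G1 X87.455 Y281.127
G1 X78.460 Y283.537
G1 X69.465 Y281.127
G1 X62.880 Y274.542
G1 X60.470 Y265.547
G1 X62.880 Y256.552
G1 X69.465 Y249.967
G1 X78.460 Y247.557
G1 X87.455 Y249.967
G1 X94.040 Y256.552
G1 X96.450 Y265.547
M5
G00 X78.942 Y126.587
M3 S423
G1 X81.364 Y118.657 F4771
G1 X75.707 Y112.595
G1 X67.628 Y114.463
G1 X65.206 Y122.393
G1 X70.863 Y128.455
G1 X78.942 Y126.587
M5
G00 X141.033 Y158.093
M3 S423
G1 X219.911 Y158.093 F4771
G1 X219.911 Y113.905
G1 X141.033 Y113.905
G1 X141.033 Y158.093
M5

1 u = 1 mm; y_m = 287.418 − y.

[1] `<path>` cubic bezier, #ff00ff→engrave S423 F4771: (43.130,131.765) → (41.775,130.798) → (43.633,118.999) → (47.139,101.736) → (50.730,84.374) → (52.842,72.279) → (51.910,70.818)

[2] `<circle>` circle, #ff00ff→engrave S423 F4771: (96.450,265.547) → (94.040,274.542) → (87.455,281.127) → (78.460,283.537) → (69.465,281.127) → (62.880,274.542) → (60.470,265.547) → (62.880,256.552) → (69.465,249.967) → (78.460,247.557) → (87.455,249.967) → (94.040,256.552) → (96.450,265.547) (closed)

[3] `<path>` regular polygon, #ff00ff→engrave S423 F4771: (78.942,126.587) → (81.364,118.657) → (75.707,112.595) → (67.628,114.463) → (65.206,122.393) → (70.863,128.455) → (78.942,126.587) (closed)

[4] `<polygon>` rectangle, #ff00ff→engrave S423 F4771: (141.033,158.093) → (219.911,158.093) → (219.911,113.905) → (141.033,113.905) → (141.033,158.093) (closed)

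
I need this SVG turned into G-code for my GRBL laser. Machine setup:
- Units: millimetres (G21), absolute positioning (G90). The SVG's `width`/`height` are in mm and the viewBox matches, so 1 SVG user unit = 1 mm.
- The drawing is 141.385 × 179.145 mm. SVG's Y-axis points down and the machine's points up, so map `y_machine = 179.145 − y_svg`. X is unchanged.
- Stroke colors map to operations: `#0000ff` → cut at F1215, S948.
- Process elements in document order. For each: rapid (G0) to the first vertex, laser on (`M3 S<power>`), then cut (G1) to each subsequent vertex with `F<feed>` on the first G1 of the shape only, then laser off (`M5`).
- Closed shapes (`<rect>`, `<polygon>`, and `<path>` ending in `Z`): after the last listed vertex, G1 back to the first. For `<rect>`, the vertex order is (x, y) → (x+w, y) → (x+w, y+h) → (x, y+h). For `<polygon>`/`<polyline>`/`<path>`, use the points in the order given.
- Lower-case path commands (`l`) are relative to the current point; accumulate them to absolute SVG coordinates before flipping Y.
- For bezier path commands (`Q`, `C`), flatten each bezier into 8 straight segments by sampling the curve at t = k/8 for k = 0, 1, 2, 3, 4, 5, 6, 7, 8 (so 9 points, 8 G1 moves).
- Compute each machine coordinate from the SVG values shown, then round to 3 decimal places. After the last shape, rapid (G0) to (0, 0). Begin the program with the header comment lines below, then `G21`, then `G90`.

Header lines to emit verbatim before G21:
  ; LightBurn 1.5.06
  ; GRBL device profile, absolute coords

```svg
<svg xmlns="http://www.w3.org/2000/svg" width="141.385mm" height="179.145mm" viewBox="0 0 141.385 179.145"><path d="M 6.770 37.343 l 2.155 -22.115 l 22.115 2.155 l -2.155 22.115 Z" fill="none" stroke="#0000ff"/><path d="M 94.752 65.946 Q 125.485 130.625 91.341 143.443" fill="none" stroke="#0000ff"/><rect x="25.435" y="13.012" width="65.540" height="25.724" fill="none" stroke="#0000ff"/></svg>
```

; LightBurn 1.5.06
; GRBL device profile, absolute coords
G21
G90
G0 X6.770 Y141.802
M3 S948
G1 X8.925 Y163.917 F1215
G1 X31.040 Y161.762
G1 X28.885 Y139.647
G1 X6.770 Y141.802
M5
G0 X94.752 Y113.199
M3 S948
G1 X101.422 Y97.840 F1215
G1 X106.064 Y84.101
G1 X108.678 Y71.983
G1 X109.266 Y61.485
G1 X107.826 Y52.608
G1 X104.358 Y45.352
G1 X98.863 Y39.717
G1 X91.341 Y35.702
M5
G0 X25.435 Y166.133
M3 S948
G1 X90.975 Y166.133 F1215
G1 X90.975 Y140.409
G1 X25.435 Y140.409
G1 X25.435 Y166.133
M5
G0 X0.000 Y0.000

Since the viewBox matches the mm dimensions, user units are millimetres directly. The only transform is the Y-flip y_m = 179.145 − y_svg.

Shape 1 is a regular polygon drawn with `<path>`. Its stroke #0000ff means cut at S948, F1215. After flipping Y the toolpath is (6.770,141.802) → (8.925,163.917) → (31.040,161.762) → (28.885,139.647) → (6.770,141.802), returning to the start.

Shape 2 is a quadratic bezier drawn with `<path>`. Its stroke #0000ff means cut at S948, F1215. After flipping Y the toolpath is (94.752,113.199) → (101.422,97.840) → (106.064,84.101) → (108.678,71.983) → (109.266,61.485) → (107.826,52.608) → (104.358,45.352) → (98.863,39.717) → (91.341,35.702).

Shape 3 is a rectangle drawn with `<rect>`. Its stroke #0000ff means cut at S948, F1215. After flipping Y the toolpath is (25.435,166.133) → (90.975,166.133) → (90.975,140.409) → (25.435,140.409) → (25.435,166.133), returning to the start.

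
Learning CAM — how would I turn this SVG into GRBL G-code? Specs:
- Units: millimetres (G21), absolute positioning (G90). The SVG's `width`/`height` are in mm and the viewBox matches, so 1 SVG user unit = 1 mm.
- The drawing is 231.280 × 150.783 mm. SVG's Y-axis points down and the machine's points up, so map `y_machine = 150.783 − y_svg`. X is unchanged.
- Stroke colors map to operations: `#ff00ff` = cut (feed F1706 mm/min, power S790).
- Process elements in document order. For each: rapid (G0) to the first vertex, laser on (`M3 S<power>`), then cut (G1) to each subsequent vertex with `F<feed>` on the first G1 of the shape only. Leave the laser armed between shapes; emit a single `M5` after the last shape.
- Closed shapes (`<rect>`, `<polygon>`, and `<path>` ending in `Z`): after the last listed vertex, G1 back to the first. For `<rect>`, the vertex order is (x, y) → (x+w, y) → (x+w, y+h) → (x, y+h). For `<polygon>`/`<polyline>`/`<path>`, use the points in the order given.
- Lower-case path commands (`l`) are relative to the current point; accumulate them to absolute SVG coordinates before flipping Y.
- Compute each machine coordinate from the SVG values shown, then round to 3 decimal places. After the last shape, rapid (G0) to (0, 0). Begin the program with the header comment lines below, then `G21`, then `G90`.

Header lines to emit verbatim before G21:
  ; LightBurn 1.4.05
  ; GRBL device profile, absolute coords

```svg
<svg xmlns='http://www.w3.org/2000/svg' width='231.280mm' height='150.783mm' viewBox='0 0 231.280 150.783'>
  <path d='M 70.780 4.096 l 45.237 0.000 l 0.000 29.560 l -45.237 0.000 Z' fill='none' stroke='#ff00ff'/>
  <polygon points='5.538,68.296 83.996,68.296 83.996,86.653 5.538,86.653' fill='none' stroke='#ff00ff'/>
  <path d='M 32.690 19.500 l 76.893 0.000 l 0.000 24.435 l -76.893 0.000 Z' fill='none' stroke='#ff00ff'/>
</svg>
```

; LightBurn 1.4.05
; GRBL device profile, absolute coords
G21
G90
G0 X70.780 Y146.687
M3 S790
G1 X116.017 Y146.687 F1706
G1 X116.017 Y117.127
G1 X70.780 Y117.127
G1 X70.780 Y146.687
G0 X5.538 Y82.487
M3 S790
G1 X83.996 Y82.487 F1706
G1 X83.996 Y64.130
G1 X5.538 Y64.130
G1 X5.538 Y82.487
G0 X32.690 Y131.283
M3 S790
G1 X109.583 Y131.283 F1706
G1 X109.583 Y106.848
G1 X32.690 Y106.848
G1 X32.690 Y131.283
M5
G0 X0.000 Y0.000

1 u = 1 mm; y_m = 150.783 − y.

[1] `<path>` rectangle, #ff00ff→cut S790 F1706: (70.780,146.687) → (116.017,146.687) → (116.017,117.127) → (70.780,117.127) → (70.780,146.687) (closed)

[2] `<polygon>` rectangle, #ff00ff→cut S790 F1706: (5.538,82.487) → (83.996,82.487) → (83.996,64.130) → (5.538,64.130) → (5.538,82.487) (closed)

[3] `<path>` rectangle, #ff00ff→cut S790 F1706: (32.690,131.283) → (109.583,131.283) → (109.583,106.848) → (32.690,106.848) → (32.690,131.283) (closed)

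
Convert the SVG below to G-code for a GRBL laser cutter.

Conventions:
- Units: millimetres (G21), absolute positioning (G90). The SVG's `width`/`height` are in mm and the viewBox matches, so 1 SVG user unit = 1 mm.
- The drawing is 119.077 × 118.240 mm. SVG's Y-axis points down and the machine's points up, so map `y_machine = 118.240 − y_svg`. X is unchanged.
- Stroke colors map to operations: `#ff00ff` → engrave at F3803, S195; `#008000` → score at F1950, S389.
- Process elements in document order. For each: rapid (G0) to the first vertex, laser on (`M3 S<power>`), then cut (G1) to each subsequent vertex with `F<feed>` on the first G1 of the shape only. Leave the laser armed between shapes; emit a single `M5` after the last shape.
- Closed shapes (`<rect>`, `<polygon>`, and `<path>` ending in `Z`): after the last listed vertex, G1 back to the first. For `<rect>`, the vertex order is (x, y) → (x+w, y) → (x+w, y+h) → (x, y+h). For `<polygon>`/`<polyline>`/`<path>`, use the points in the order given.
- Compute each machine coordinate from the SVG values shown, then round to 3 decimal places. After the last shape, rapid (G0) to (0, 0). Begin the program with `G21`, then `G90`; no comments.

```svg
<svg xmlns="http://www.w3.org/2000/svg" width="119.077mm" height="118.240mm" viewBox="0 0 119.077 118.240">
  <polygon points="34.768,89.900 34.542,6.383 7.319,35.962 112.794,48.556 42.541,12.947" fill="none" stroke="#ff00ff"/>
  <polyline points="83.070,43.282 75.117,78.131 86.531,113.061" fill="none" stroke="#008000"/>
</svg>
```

viewBox `0 0 119.077 118.240` with mm width/height → 1 unit = 1 mm. Flip: y_m = 118.240 − y_svg.

**Shape 1** — `<polygon>` closed polygon, stroke `#ff00ff` → engrave (S195, F3803). Machine vertices: (34.768,28.340) → (34.542,111.857) → (7.319,82.278) → (112.794,69.684) → (42.541,105.293) → (34.768,28.340). Closed: final G1 returns to the first vertex.

**Shape 2** — `<polyline>` open polyline, stroke `#008000` → score (S389, F1950). Machine vertices: (83.070,74.958) → (75.117,40.109) → (86.531,5.179). Open path.

G21
G90
G0 X34.768 Y28.340
M3 S195
G1 X34.542 Y111.857 F3803
G1 X7.319 Y82.278
G1 X112.794 Y69.684
G1 X42.541 Y105.293
G1 X34.768 Y28.340
G0 X83.070 Y74.958
M3 S389
G1 X75.117 Y40.109 F1950
G1 X86.531 Y5.179
M5
G0 X0.000 Y0.000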